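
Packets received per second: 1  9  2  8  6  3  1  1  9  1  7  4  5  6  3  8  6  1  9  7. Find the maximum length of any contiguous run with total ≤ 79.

[1] sum 1 len 1
[1, 9] sum 10 len 2
[1, 9, 2] sum 12 len 3
[1, 9, 2, 8] sum 20 len 4
[1, 9, 2, 8, 6] sum 26 len 5
[1, 9, 2, 8, 6, 3] sum 29 len 6
[1, 9, 2, 8, 6, 3, 1] sum 30 len 7
[1, 9, 2, 8, 6, 3, 1, 1] sum 31 len 8
[1, 9, 2, 8, 6, 3, 1, 1, 9] sum 40 len 9
[1, 9, 2, 8, 6, 3, 1, 1, 9, 1] sum 41 len 10
[1, 9, 2, 8, 6, 3, 1, 1, 9, 1, 7] sum 48 len 11
[1, 9, 2, 8, 6, 3, 1, 1, 9, 1, 7, 4] sum 52 len 12
[1, 9, 2, 8, 6, 3, 1, 1, 9, 1, 7, 4, 5] sum 57 len 13
[1, 9, 2, 8, 6, 3, 1, 1, 9, 1, 7, 4, 5, 6] sum 63 len 14
[1, 9, 2, 8, 6, 3, 1, 1, 9, 1, 7, 4, 5, 6, 3] sum 66 len 15
[1, 9, 2, 8, 6, 3, 1, 1, 9, 1, 7, 4, 5, 6, 3, 8] sum 74 len 16
[9, 2, 8, 6, 3, 1, 1, 9, 1, 7, 4, 5, 6, 3, 8, 6] sum 79 len 16
[2, 8, 6, 3, 1, 1, 9, 1, 7, 4, 5, 6, 3, 8, 6, 1] sum 71 len 16
[8, 6, 3, 1, 1, 9, 1, 7, 4, 5, 6, 3, 8, 6, 1, 9] sum 78 len 16
[6, 3, 1, 1, 9, 1, 7, 4, 5, 6, 3, 8, 6, 1, 9, 7] sum 77 len 16
Longest length seen: 16.

16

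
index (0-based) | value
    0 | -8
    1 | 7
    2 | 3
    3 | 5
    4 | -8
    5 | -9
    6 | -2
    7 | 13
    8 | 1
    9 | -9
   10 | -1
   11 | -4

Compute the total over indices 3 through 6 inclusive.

-14

Elements at indices 3..6: 5, -8, -9, -2
sum(5, -8, -9, -2) = -14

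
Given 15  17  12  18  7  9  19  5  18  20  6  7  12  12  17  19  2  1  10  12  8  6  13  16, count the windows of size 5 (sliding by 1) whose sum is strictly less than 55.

[15, 17, 12, 18, 7] → sum 69
[17, 12, 18, 7, 9] → sum 63
[12, 18, 7, 9, 19] → sum 65
[18, 7, 9, 19, 5] → sum 58
[7, 9, 19, 5, 18] → sum 58
[9, 19, 5, 18, 20] → sum 71
[19, 5, 18, 20, 6] → sum 68
[5, 18, 20, 6, 7] → sum 56
[18, 20, 6, 7, 12] → sum 63
[20, 6, 7, 12, 12] → sum 57
[6, 7, 12, 12, 17] → sum 54  < 55 ✓
[7, 12, 12, 17, 19] → sum 67
[12, 12, 17, 19, 2] → sum 62
[12, 17, 19, 2, 1] → sum 51  < 55 ✓
[17, 19, 2, 1, 10] → sum 49  < 55 ✓
[19, 2, 1, 10, 12] → sum 44  < 55 ✓
[2, 1, 10, 12, 8] → sum 33  < 55 ✓
[1, 10, 12, 8, 6] → sum 37  < 55 ✓
[10, 12, 8, 6, 13] → sum 49  < 55 ✓
[12, 8, 6, 13, 16] → sum 55
7 windows satisfy the condition.

7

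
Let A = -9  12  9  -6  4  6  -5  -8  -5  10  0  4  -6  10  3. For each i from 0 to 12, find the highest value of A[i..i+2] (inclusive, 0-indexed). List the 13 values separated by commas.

12, 12, 9, 6, 6, 6, -5, 10, 10, 10, 4, 10, 10

(-9, 12, 9) → max 12
(12, 9, -6) → max 12
(9, -6, 4) → max 9
(-6, 4, 6) → max 6
(4, 6, -5) → max 6
(6, -5, -8) → max 6
(-5, -8, -5) → max -5
(-8, -5, 10) → max 10
(-5, 10, 0) → max 10
(10, 0, 4) → max 10
(0, 4, -6) → max 4
(4, -6, 10) → max 10
(-6, 10, 3) → max 10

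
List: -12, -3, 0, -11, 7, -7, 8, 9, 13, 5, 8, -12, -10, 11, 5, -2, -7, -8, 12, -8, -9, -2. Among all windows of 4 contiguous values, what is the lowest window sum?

-26

Each size-4 window and its sum:
-12 -3 0 -11 → sum -26
-3 0 -11 7 → sum -7
0 -11 7 -7 → sum -11
-11 7 -7 8 → sum -3
7 -7 8 9 → sum 17
-7 8 9 13 → sum 23
8 9 13 5 → sum 35
9 13 5 8 → sum 35
13 5 8 -12 → sum 14
5 8 -12 -10 → sum -9
8 -12 -10 11 → sum -3
-12 -10 11 5 → sum -6
-10 11 5 -2 → sum 4
11 5 -2 -7 → sum 7
5 -2 -7 -8 → sum -12
-2 -7 -8 12 → sum -5
-7 -8 12 -8 → sum -11
-8 12 -8 -9 → sum -13
12 -8 -9 -2 → sum -7
Lowest of these is -26.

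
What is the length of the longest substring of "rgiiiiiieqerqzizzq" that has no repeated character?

5

[r] len 1
[r, g] len 2
[r, g, i] len 3
[i] len 1
[i] len 1
[i] len 1
[i] len 1
[i] len 1
[i, e] len 2
[i, e, q] len 3
[q, e] len 2
[q, e, r] len 3
[e, r, q] len 3
[e, r, q, z] len 4
[e, r, q, z, i] len 5
[i, z] len 2
[z] len 1
[z, q] len 2
Longest all-distinct length: 5.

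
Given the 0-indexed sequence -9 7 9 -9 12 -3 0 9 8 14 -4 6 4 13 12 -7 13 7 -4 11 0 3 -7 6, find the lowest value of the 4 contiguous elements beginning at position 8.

Elements at indices 8..11: 8, 14, -4, 6
min(8, 14, -4, 6) = -4

-4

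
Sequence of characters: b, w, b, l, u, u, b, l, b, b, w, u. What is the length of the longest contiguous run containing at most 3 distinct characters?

[b] 1 distinct, len 1
[b, w] 2 distinct, len 2
[b, w, b] 2 distinct, len 3
[b, w, b, l] 3 distinct, len 4
[b, l, u] 3 distinct, len 3
[b, l, u, u] 3 distinct, len 4
[b, l, u, u, b] 3 distinct, len 5
[b, l, u, u, b, l] 3 distinct, len 6
[b, l, u, u, b, l, b] 3 distinct, len 7
[b, l, u, u, b, l, b, b] 3 distinct, len 8
[b, l, b, b, w] 3 distinct, len 5
[b, b, w, u] 3 distinct, len 4
Longest length with ≤3 distinct: 8.

8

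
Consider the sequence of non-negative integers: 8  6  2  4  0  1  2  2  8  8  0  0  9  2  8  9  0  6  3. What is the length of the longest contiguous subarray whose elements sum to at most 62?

add 8: [8] sum 8, len 1
add 6: [8, 6] sum 14, len 2
add 2: [8, 6, 2] sum 16, len 3
add 4: [8, 6, 2, 4] sum 20, len 4
add 0: [8, 6, 2, 4, 0] sum 20, len 5
add 1: [8, 6, 2, 4, 0, 1] sum 21, len 6
add 2: [8, 6, 2, 4, 0, 1, 2] sum 23, len 7
add 2: [8, 6, 2, 4, 0, 1, 2, 2] sum 25, len 8
add 8: [8, 6, 2, 4, 0, 1, 2, 2, 8] sum 33, len 9
add 8: [8, 6, 2, 4, 0, 1, 2, 2, 8, 8] sum 41, len 10
add 0: [8, 6, 2, 4, 0, 1, 2, 2, 8, 8, 0] sum 41, len 11
add 0: [8, 6, 2, 4, 0, 1, 2, 2, 8, 8, 0, 0] sum 41, len 12
add 9: [8, 6, 2, 4, 0, 1, 2, 2, 8, 8, 0, 0, 9] sum 50, len 13
add 2: [8, 6, 2, 4, 0, 1, 2, 2, 8, 8, 0, 0, 9, 2] sum 52, len 14
add 8: [8, 6, 2, 4, 0, 1, 2, 2, 8, 8, 0, 0, 9, 2, 8] sum 60, len 15
add 9: [6, 2, 4, 0, 1, 2, 2, 8, 8, 0, 0, 9, 2, 8, 9] sum 61, len 15
add 0: [6, 2, 4, 0, 1, 2, 2, 8, 8, 0, 0, 9, 2, 8, 9, 0] sum 61, len 16
add 6: [2, 4, 0, 1, 2, 2, 8, 8, 0, 0, 9, 2, 8, 9, 0, 6] sum 61, len 16
add 3: [4, 0, 1, 2, 2, 8, 8, 0, 0, 9, 2, 8, 9, 0, 6, 3] sum 62, len 16
Longest length seen: 16.

16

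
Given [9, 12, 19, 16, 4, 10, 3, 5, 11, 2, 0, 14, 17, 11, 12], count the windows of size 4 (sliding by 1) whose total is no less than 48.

(9, 12, 19, 16) → sum 56  ≥ 48 ✓
(12, 19, 16, 4) → sum 51  ≥ 48 ✓
(19, 16, 4, 10) → sum 49  ≥ 48 ✓
(16, 4, 10, 3) → sum 33
(4, 10, 3, 5) → sum 22
(10, 3, 5, 11) → sum 29
(3, 5, 11, 2) → sum 21
(5, 11, 2, 0) → sum 18
(11, 2, 0, 14) → sum 27
(2, 0, 14, 17) → sum 33
(0, 14, 17, 11) → sum 42
(14, 17, 11, 12) → sum 54  ≥ 48 ✓
4 windows satisfy the condition.

4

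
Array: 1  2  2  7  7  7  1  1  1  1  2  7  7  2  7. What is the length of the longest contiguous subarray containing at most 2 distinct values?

Extend right; when distinct count exceeds 2, shrink from the left:
add 1: window [1] (1 distinct), len 1
add 2: window [1, 2] (2 distinct), len 2
add 2: window [1, 2, 2] (2 distinct), len 3
add 7: window [2, 2, 7] (2 distinct), len 3
add 7: window [2, 2, 7, 7] (2 distinct), len 4
add 7: window [2, 2, 7, 7, 7] (2 distinct), len 5
add 1: window [7, 7, 7, 1] (2 distinct), len 4
add 1: window [7, 7, 7, 1, 1] (2 distinct), len 5
add 1: window [7, 7, 7, 1, 1, 1] (2 distinct), len 6
add 1: window [7, 7, 7, 1, 1, 1, 1] (2 distinct), len 7
add 2: window [1, 1, 1, 1, 2] (2 distinct), len 5
add 7: window [2, 7] (2 distinct), len 2
add 7: window [2, 7, 7] (2 distinct), len 3
add 2: window [2, 7, 7, 2] (2 distinct), len 4
add 7: window [2, 7, 7, 2, 7] (2 distinct), len 5
Longest length with ≤2 distinct: 7.

7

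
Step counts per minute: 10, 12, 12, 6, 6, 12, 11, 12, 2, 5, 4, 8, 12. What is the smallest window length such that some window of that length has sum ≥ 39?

add 10: running sum 10 < 39
add 12: running sum 22 < 39
add 12: running sum 34 < 39
end 3: [10, 12, 12, 6] sum 40, len 4
end 4: [10, 12, 12, 6, 6] sum 46, len 5
end 5: [12, 12, 6, 6, 12] sum 48, len 5
end 6: [12, 6, 6, 12, 11] sum 47, len 5
end 7: [6, 12, 11, 12] sum 41, len 4
end 8: [6, 12, 11, 12, 2] sum 43, len 5
end 9: [12, 11, 12, 2, 5] sum 42, len 5
end 10: [12, 11, 12, 2, 5, 4] sum 46, len 6
end 11: [11, 12, 2, 5, 4, 8] sum 42, len 6
end 12: [12, 2, 5, 4, 8, 12] sum 43, len 6
Shortest qualifying length: 4.

4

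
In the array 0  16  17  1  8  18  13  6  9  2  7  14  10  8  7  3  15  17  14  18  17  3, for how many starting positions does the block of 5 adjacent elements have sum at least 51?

0 16 17 1 8 → sum 42
16 17 1 8 18 → sum 60  ≥ 51 ✓
17 1 8 18 13 → sum 57  ≥ 51 ✓
1 8 18 13 6 → sum 46
8 18 13 6 9 → sum 54  ≥ 51 ✓
18 13 6 9 2 → sum 48
13 6 9 2 7 → sum 37
6 9 2 7 14 → sum 38
9 2 7 14 10 → sum 42
2 7 14 10 8 → sum 41
7 14 10 8 7 → sum 46
14 10 8 7 3 → sum 42
10 8 7 3 15 → sum 43
8 7 3 15 17 → sum 50
7 3 15 17 14 → sum 56  ≥ 51 ✓
3 15 17 14 18 → sum 67  ≥ 51 ✓
15 17 14 18 17 → sum 81  ≥ 51 ✓
17 14 18 17 3 → sum 69  ≥ 51 ✓
7 windows satisfy the condition.

7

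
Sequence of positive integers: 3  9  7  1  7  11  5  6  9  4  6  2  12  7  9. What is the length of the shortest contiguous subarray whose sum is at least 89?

add 3: running sum 3 < 89
add 9: running sum 12 < 89
add 7: running sum 19 < 89
add 1: running sum 20 < 89
add 7: running sum 27 < 89
add 11: running sum 38 < 89
add 5: running sum 43 < 89
add 6: running sum 49 < 89
add 9: running sum 58 < 89
add 4: running sum 62 < 89
add 6: running sum 68 < 89
add 2: running sum 70 < 89
add 12: running sum 82 < 89
end 13: [3, 9, 7, 1, 7, 11, 5, 6, 9, 4, 6, 2, 12, 7] sum 89, len 14
end 14: [9, 7, 1, 7, 11, 5, 6, 9, 4, 6, 2, 12, 7, 9] sum 95, len 14
Shortest qualifying length: 14.

14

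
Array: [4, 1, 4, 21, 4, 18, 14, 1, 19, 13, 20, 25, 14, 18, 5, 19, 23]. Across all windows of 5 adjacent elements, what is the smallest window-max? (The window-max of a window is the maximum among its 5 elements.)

Window maxs for each of the 13 positions:
(4, 1, 4, 21, 4) → max 21
(1, 4, 21, 4, 18) → max 21
(4, 21, 4, 18, 14) → max 21
(21, 4, 18, 14, 1) → max 21
(4, 18, 14, 1, 19) → max 19
(18, 14, 1, 19, 13) → max 19
(14, 1, 19, 13, 20) → max 20
(1, 19, 13, 20, 25) → max 25
(19, 13, 20, 25, 14) → max 25
(13, 20, 25, 14, 18) → max 25
(20, 25, 14, 18, 5) → max 25
(25, 14, 18, 5, 19) → max 25
(14, 18, 5, 19, 23) → max 23
Smallest of these is 19.

19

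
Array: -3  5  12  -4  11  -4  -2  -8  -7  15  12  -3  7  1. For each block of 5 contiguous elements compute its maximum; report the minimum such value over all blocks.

Window maxs for each of the 10 positions:
(-3, 5, 12, -4, 11) → max 12
(5, 12, -4, 11, -4) → max 12
(12, -4, 11, -4, -2) → max 12
(-4, 11, -4, -2, -8) → max 11
(11, -4, -2, -8, -7) → max 11
(-4, -2, -8, -7, 15) → max 15
(-2, -8, -7, 15, 12) → max 15
(-8, -7, 15, 12, -3) → max 15
(-7, 15, 12, -3, 7) → max 15
(15, 12, -3, 7, 1) → max 15
Minimum of these is 11.

11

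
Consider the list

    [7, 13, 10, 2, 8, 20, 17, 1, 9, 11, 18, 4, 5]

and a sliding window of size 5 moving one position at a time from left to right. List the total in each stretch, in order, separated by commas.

7 13 10 2 8 → sum 40
13 10 2 8 20 → sum 53
10 2 8 20 17 → sum 57
2 8 20 17 1 → sum 48
8 20 17 1 9 → sum 55
20 17 1 9 11 → sum 58
17 1 9 11 18 → sum 56
1 9 11 18 4 → sum 43
9 11 18 4 5 → sum 47

40, 53, 57, 48, 55, 58, 56, 43, 47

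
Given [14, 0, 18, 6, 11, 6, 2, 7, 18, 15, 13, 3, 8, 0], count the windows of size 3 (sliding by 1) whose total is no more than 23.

4

14 0 18 → sum 32
0 18 6 → sum 24
18 6 11 → sum 35
6 11 6 → sum 23  ≤ 23 ✓
11 6 2 → sum 19  ≤ 23 ✓
6 2 7 → sum 15  ≤ 23 ✓
2 7 18 → sum 27
7 18 15 → sum 40
18 15 13 → sum 46
15 13 3 → sum 31
13 3 8 → sum 24
3 8 0 → sum 11  ≤ 23 ✓
4 windows satisfy the condition.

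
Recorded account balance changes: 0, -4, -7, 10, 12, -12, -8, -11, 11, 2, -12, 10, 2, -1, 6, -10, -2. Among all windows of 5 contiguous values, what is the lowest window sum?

-18

Each size-5 window and its sum:
0 -4 -7 10 12 → sum 11
-4 -7 10 12 -12 → sum -1
-7 10 12 -12 -8 → sum -5
10 12 -12 -8 -11 → sum -9
12 -12 -8 -11 11 → sum -8
-12 -8 -11 11 2 → sum -18
-8 -11 11 2 -12 → sum -18
-11 11 2 -12 10 → sum 0
11 2 -12 10 2 → sum 13
2 -12 10 2 -1 → sum 1
-12 10 2 -1 6 → sum 5
10 2 -1 6 -10 → sum 7
2 -1 6 -10 -2 → sum -5
Lowest of these is -18.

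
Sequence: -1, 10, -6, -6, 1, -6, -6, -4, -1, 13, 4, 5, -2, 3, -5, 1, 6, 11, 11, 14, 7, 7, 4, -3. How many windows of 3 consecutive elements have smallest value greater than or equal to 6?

[-1, 10, -6] → min -6
[10, -6, -6] → min -6
[-6, -6, 1] → min -6
[-6, 1, -6] → min -6
[1, -6, -6] → min -6
[-6, -6, -4] → min -6
[-6, -4, -1] → min -6
[-4, -1, 13] → min -4
[-1, 13, 4] → min -1
[13, 4, 5] → min 4
[4, 5, -2] → min -2
[5, -2, 3] → min -2
[-2, 3, -5] → min -5
[3, -5, 1] → min -5
[-5, 1, 6] → min -5
[1, 6, 11] → min 1
[6, 11, 11] → min 6  ≥ 6 ✓
[11, 11, 14] → min 11  ≥ 6 ✓
[11, 14, 7] → min 7  ≥ 6 ✓
[14, 7, 7] → min 7  ≥ 6 ✓
[7, 7, 4] → min 4
[7, 4, -3] → min -3
4 windows satisfy the condition.

4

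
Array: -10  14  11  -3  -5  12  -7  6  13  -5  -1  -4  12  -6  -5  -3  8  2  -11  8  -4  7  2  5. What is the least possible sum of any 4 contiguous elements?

Each size-4 window and its sum:
-10 14 11 -3 → sum 12
14 11 -3 -5 → sum 17
11 -3 -5 12 → sum 15
-3 -5 12 -7 → sum -3
-5 12 -7 6 → sum 6
12 -7 6 13 → sum 24
-7 6 13 -5 → sum 7
6 13 -5 -1 → sum 13
13 -5 -1 -4 → sum 3
-5 -1 -4 12 → sum 2
-1 -4 12 -6 → sum 1
-4 12 -6 -5 → sum -3
12 -6 -5 -3 → sum -2
-6 -5 -3 8 → sum -6
-5 -3 8 2 → sum 2
-3 8 2 -11 → sum -4
8 2 -11 8 → sum 7
2 -11 8 -4 → sum -5
-11 8 -4 7 → sum 0
8 -4 7 2 → sum 13
-4 7 2 5 → sum 10
Least of these is -6.

-6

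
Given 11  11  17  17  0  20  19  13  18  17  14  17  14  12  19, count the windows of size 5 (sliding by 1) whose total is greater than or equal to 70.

8

[11, 11, 17, 17, 0] → sum 56
[11, 17, 17, 0, 20] → sum 65
[17, 17, 0, 20, 19] → sum 73  ≥ 70 ✓
[17, 0, 20, 19, 13] → sum 69
[0, 20, 19, 13, 18] → sum 70  ≥ 70 ✓
[20, 19, 13, 18, 17] → sum 87  ≥ 70 ✓
[19, 13, 18, 17, 14] → sum 81  ≥ 70 ✓
[13, 18, 17, 14, 17] → sum 79  ≥ 70 ✓
[18, 17, 14, 17, 14] → sum 80  ≥ 70 ✓
[17, 14, 17, 14, 12] → sum 74  ≥ 70 ✓
[14, 17, 14, 12, 19] → sum 76  ≥ 70 ✓
8 windows satisfy the condition.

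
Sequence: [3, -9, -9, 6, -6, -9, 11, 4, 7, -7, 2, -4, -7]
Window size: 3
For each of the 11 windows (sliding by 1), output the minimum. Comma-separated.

[3, -9, -9] → min -9
[-9, -9, 6] → min -9
[-9, 6, -6] → min -9
[6, -6, -9] → min -9
[-6, -9, 11] → min -9
[-9, 11, 4] → min -9
[11, 4, 7] → min 4
[4, 7, -7] → min -7
[7, -7, 2] → min -7
[-7, 2, -4] → min -7
[2, -4, -7] → min -7

-9, -9, -9, -9, -9, -9, 4, -7, -7, -7, -7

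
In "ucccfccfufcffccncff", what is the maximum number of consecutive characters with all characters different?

3

[u] len 1
[u, c] len 2
[c] len 1
[c] len 1
[c, f] len 2
[f, c] len 2
[c] len 1
[c, f] len 2
[c, f, u] len 3
[u, f] len 2
[u, f, c] len 3
[c, f] len 2
[f] len 1
[f, c] len 2
[c] len 1
[c, n] len 2
[n, c] len 2
[n, c, f] len 3
[f] len 1
Longest all-distinct length: 3.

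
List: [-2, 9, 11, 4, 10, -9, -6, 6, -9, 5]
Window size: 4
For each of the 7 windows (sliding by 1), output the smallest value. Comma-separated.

-2, 4, -9, -9, -9, -9, -9

-2 9 11 4 → min -2
9 11 4 10 → min 4
11 4 10 -9 → min -9
4 10 -9 -6 → min -9
10 -9 -6 6 → min -9
-9 -6 6 -9 → min -9
-6 6 -9 5 → min -9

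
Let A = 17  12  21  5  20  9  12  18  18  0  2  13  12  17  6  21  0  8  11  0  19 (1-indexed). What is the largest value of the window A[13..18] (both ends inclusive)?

Elements at indices 13..18: 12, 17, 6, 21, 0, 8
max(12, 17, 6, 21, 0, 8) = 21

21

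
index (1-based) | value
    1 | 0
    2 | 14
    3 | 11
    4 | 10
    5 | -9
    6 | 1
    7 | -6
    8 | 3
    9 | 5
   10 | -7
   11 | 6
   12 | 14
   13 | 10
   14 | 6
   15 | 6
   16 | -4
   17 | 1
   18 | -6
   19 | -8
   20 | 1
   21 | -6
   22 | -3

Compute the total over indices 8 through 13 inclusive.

31

Elements at indices 8..13: 3, 5, -7, 6, 14, 10
sum(3, 5, -7, 6, 14, 10) = 31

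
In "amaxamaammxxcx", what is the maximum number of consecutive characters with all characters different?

3

add a: [a] len 1
add m: [a, m] len 2
add a (repeat a, move left end past it): [m, a] len 2
add x: [m, a, x] len 3
add a (repeat a, move left end past it): [x, a] len 2
add m: [x, a, m] len 3
add a (repeat a, move left end past it): [m, a] len 2
add a (repeat a, move left end past it): [a] len 1
add m: [a, m] len 2
add m (repeat m, move left end past it): [m] len 1
add x: [m, x] len 2
add x (repeat x, move left end past it): [x] len 1
add c: [x, c] len 2
add x (repeat x, move left end past it): [c, x] len 2
Longest all-distinct length: 3.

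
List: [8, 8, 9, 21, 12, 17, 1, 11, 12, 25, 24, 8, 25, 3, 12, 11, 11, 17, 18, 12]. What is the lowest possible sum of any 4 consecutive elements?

37

[8, 8, 9, 21] → sum 46
[8, 9, 21, 12] → sum 50
[9, 21, 12, 17] → sum 59
[21, 12, 17, 1] → sum 51
[12, 17, 1, 11] → sum 41
[17, 1, 11, 12] → sum 41
[1, 11, 12, 25] → sum 49
[11, 12, 25, 24] → sum 72
[12, 25, 24, 8] → sum 69
[25, 24, 8, 25] → sum 82
[24, 8, 25, 3] → sum 60
[8, 25, 3, 12] → sum 48
[25, 3, 12, 11] → sum 51
[3, 12, 11, 11] → sum 37
[12, 11, 11, 17] → sum 51
[11, 11, 17, 18] → sum 57
[11, 17, 18, 12] → sum 58
Lowest of these is 37.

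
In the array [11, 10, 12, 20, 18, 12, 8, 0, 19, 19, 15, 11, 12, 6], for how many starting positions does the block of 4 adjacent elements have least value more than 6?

6

11 10 12 20 → min 10  > 6 ✓
10 12 20 18 → min 10  > 6 ✓
12 20 18 12 → min 12  > 6 ✓
20 18 12 8 → min 8  > 6 ✓
18 12 8 0 → min 0
12 8 0 19 → min 0
8 0 19 19 → min 0
0 19 19 15 → min 0
19 19 15 11 → min 11  > 6 ✓
19 15 11 12 → min 11  > 6 ✓
15 11 12 6 → min 6
6 windows satisfy the condition.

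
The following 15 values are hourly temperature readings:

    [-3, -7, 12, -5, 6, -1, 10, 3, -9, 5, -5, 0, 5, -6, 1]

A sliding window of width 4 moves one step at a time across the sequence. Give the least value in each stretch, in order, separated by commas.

-7, -7, -5, -5, -1, -9, -9, -9, -9, -5, -6, -6

-3 -7 12 -5 → min -7
-7 12 -5 6 → min -7
12 -5 6 -1 → min -5
-5 6 -1 10 → min -5
6 -1 10 3 → min -1
-1 10 3 -9 → min -9
10 3 -9 5 → min -9
3 -9 5 -5 → min -9
-9 5 -5 0 → min -9
5 -5 0 5 → min -5
-5 0 5 -6 → min -6
0 5 -6 1 → min -6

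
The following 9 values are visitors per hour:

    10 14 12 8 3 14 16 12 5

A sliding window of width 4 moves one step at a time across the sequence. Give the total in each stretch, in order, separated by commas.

Sliding a size-4 window across the 9 values:
[10, 14, 12, 8] → sum 44
[14, 12, 8, 3] → sum 37
[12, 8, 3, 14] → sum 37
[8, 3, 14, 16] → sum 41
[3, 14, 16, 12] → sum 45
[14, 16, 12, 5] → sum 47

44, 37, 37, 41, 45, 47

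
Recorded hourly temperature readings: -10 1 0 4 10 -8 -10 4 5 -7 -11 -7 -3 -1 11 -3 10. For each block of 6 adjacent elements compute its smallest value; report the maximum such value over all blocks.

-7

-10 1 0 4 10 -8 → min -10
1 0 4 10 -8 -10 → min -10
0 4 10 -8 -10 4 → min -10
4 10 -8 -10 4 5 → min -10
10 -8 -10 4 5 -7 → min -10
-8 -10 4 5 -7 -11 → min -11
-10 4 5 -7 -11 -7 → min -11
4 5 -7 -11 -7 -3 → min -11
5 -7 -11 -7 -3 -1 → min -11
-7 -11 -7 -3 -1 11 → min -11
-11 -7 -3 -1 11 -3 → min -11
-7 -3 -1 11 -3 10 → min -7
Maximum of these is -7.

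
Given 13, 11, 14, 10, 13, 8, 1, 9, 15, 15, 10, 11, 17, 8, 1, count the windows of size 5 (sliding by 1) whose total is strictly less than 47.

3

(13, 11, 14, 10, 13) → sum 61
(11, 14, 10, 13, 8) → sum 56
(14, 10, 13, 8, 1) → sum 46  < 47 ✓
(10, 13, 8, 1, 9) → sum 41  < 47 ✓
(13, 8, 1, 9, 15) → sum 46  < 47 ✓
(8, 1, 9, 15, 15) → sum 48
(1, 9, 15, 15, 10) → sum 50
(9, 15, 15, 10, 11) → sum 60
(15, 15, 10, 11, 17) → sum 68
(15, 10, 11, 17, 8) → sum 61
(10, 11, 17, 8, 1) → sum 47
3 windows satisfy the condition.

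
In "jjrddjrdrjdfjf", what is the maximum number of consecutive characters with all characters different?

[j] len 1
[j] len 1
[j, r] len 2
[j, r, d] len 3
[d] len 1
[d, j] len 2
[d, j, r] len 3
[j, r, d] len 3
[d, r] len 2
[d, r, j] len 3
[r, j, d] len 3
[r, j, d, f] len 4
[d, f, j] len 3
[j, f] len 2
Longest all-distinct length: 4.

4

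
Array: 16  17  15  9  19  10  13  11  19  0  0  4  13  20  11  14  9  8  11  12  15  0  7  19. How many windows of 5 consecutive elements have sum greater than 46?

14

[16, 17, 15, 9, 19] → sum 76  > 46 ✓
[17, 15, 9, 19, 10] → sum 70  > 46 ✓
[15, 9, 19, 10, 13] → sum 66  > 46 ✓
[9, 19, 10, 13, 11] → sum 62  > 46 ✓
[19, 10, 13, 11, 19] → sum 72  > 46 ✓
[10, 13, 11, 19, 0] → sum 53  > 46 ✓
[13, 11, 19, 0, 0] → sum 43
[11, 19, 0, 0, 4] → sum 34
[19, 0, 0, 4, 13] → sum 36
[0, 0, 4, 13, 20] → sum 37
[0, 4, 13, 20, 11] → sum 48  > 46 ✓
[4, 13, 20, 11, 14] → sum 62  > 46 ✓
[13, 20, 11, 14, 9] → sum 67  > 46 ✓
[20, 11, 14, 9, 8] → sum 62  > 46 ✓
[11, 14, 9, 8, 11] → sum 53  > 46 ✓
[14, 9, 8, 11, 12] → sum 54  > 46 ✓
[9, 8, 11, 12, 15] → sum 55  > 46 ✓
[8, 11, 12, 15, 0] → sum 46
[11, 12, 15, 0, 7] → sum 45
[12, 15, 0, 7, 19] → sum 53  > 46 ✓
14 windows satisfy the condition.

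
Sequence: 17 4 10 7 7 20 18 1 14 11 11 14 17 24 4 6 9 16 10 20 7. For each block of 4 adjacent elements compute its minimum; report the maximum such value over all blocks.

11

Each size-4 window and its min:
(17, 4, 10, 7) → min 4
(4, 10, 7, 7) → min 4
(10, 7, 7, 20) → min 7
(7, 7, 20, 18) → min 7
(7, 20, 18, 1) → min 1
(20, 18, 1, 14) → min 1
(18, 1, 14, 11) → min 1
(1, 14, 11, 11) → min 1
(14, 11, 11, 14) → min 11
(11, 11, 14, 17) → min 11
(11, 14, 17, 24) → min 11
(14, 17, 24, 4) → min 4
(17, 24, 4, 6) → min 4
(24, 4, 6, 9) → min 4
(4, 6, 9, 16) → min 4
(6, 9, 16, 10) → min 6
(9, 16, 10, 20) → min 9
(16, 10, 20, 7) → min 7
Maximum of these is 11.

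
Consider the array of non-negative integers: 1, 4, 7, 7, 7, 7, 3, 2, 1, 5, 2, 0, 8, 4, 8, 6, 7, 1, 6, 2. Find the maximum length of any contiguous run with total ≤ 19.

Extend to the right; shrink from the left whenever the sum exceeds 19:
[1] sum 1 len 1
[1, 4] sum 5 len 2
[1, 4, 7] sum 12 len 3
[1, 4, 7, 7] sum 19 len 4
[7, 7] sum 14 len 2
[7, 7] sum 14 len 2
[7, 7, 3] sum 17 len 3
[7, 7, 3, 2] sum 19 len 4
[7, 3, 2, 1] sum 13 len 4
[7, 3, 2, 1, 5] sum 18 len 5
[3, 2, 1, 5, 2] sum 13 len 5
[3, 2, 1, 5, 2, 0] sum 13 len 6
[2, 1, 5, 2, 0, 8] sum 18 len 6
[5, 2, 0, 8, 4] sum 19 len 5
[4, 8] sum 12 len 2
[4, 8, 6] sum 18 len 3
[6, 7] sum 13 len 2
[6, 7, 1] sum 14 len 3
[7, 1, 6] sum 14 len 3
[7, 1, 6, 2] sum 16 len 4
Longest length seen: 6.

6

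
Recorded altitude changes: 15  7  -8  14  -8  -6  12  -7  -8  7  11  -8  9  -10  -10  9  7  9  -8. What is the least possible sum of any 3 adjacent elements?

15 7 -8 → sum 14
7 -8 14 → sum 13
-8 14 -8 → sum -2
14 -8 -6 → sum 0
-8 -6 12 → sum -2
-6 12 -7 → sum -1
12 -7 -8 → sum -3
-7 -8 7 → sum -8
-8 7 11 → sum 10
7 11 -8 → sum 10
11 -8 9 → sum 12
-8 9 -10 → sum -9
9 -10 -10 → sum -11
-10 -10 9 → sum -11
-10 9 7 → sum 6
9 7 9 → sum 25
7 9 -8 → sum 8
Least of these is -11.

-11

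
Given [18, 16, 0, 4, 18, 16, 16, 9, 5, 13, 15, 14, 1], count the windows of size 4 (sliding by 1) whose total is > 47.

2

18 16 0 4 → sum 38
16 0 4 18 → sum 38
0 4 18 16 → sum 38
4 18 16 16 → sum 54  > 47 ✓
18 16 16 9 → sum 59  > 47 ✓
16 16 9 5 → sum 46
16 9 5 13 → sum 43
9 5 13 15 → sum 42
5 13 15 14 → sum 47
13 15 14 1 → sum 43
2 windows satisfy the condition.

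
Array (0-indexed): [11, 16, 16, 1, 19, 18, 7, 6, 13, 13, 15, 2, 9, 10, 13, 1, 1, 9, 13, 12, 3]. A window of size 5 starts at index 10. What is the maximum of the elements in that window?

Elements at indices 10..14: 15, 2, 9, 10, 13
max(15, 2, 9, 10, 13) = 15

15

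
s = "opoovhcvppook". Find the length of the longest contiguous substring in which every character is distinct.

[o] len 1
[o, p] len 2
[p, o] len 2
[o] len 1
[o, v] len 2
[o, v, h] len 3
[o, v, h, c] len 4
[h, c, v] len 3
[h, c, v, p] len 4
[p] len 1
[p, o] len 2
[o] len 1
[o, k] len 2
Longest all-distinct length: 4.

4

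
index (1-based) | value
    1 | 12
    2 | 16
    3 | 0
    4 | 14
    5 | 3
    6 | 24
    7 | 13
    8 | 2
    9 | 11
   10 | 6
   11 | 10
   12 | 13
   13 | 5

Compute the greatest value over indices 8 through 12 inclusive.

13

Elements at indices 8..12: 2, 11, 6, 10, 13
max(2, 11, 6, 10, 13) = 13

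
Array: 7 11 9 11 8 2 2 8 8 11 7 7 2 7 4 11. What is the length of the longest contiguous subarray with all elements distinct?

4

add 7: [7] len 1
add 11: [7, 11] len 2
add 9: [7, 11, 9] len 3
add 11 (repeat 11, move left end past it): [9, 11] len 2
add 8: [9, 11, 8] len 3
add 2: [9, 11, 8, 2] len 4
add 2 (repeat 2, move left end past it): [2] len 1
add 8: [2, 8] len 2
add 8 (repeat 8, move left end past it): [8] len 1
add 11: [8, 11] len 2
add 7: [8, 11, 7] len 3
add 7 (repeat 7, move left end past it): [7] len 1
add 2: [7, 2] len 2
add 7 (repeat 7, move left end past it): [2, 7] len 2
add 4: [2, 7, 4] len 3
add 11: [2, 7, 4, 11] len 4
Longest all-distinct length: 4.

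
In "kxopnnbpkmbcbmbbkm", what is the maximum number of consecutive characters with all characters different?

add k: [k] len 1
add x: [k, x] len 2
add o: [k, x, o] len 3
add p: [k, x, o, p] len 4
add n: [k, x, o, p, n] len 5
add n (repeat n, move left end past it): [n] len 1
add b: [n, b] len 2
add p: [n, b, p] len 3
add k: [n, b, p, k] len 4
add m: [n, b, p, k, m] len 5
add b (repeat b, move left end past it): [p, k, m, b] len 4
add c: [p, k, m, b, c] len 5
add b (repeat b, move left end past it): [c, b] len 2
add m: [c, b, m] len 3
add b (repeat b, move left end past it): [m, b] len 2
add b (repeat b, move left end past it): [b] len 1
add k: [b, k] len 2
add m: [b, k, m] len 3
Longest all-distinct length: 5.

5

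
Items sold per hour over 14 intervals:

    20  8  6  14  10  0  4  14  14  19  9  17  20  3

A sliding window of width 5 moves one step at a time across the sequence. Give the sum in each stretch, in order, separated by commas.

58, 38, 34, 42, 42, 51, 60, 73, 79, 68

[20, 8, 6, 14, 10] → sum 58
[8, 6, 14, 10, 0] → sum 38
[6, 14, 10, 0, 4] → sum 34
[14, 10, 0, 4, 14] → sum 42
[10, 0, 4, 14, 14] → sum 42
[0, 4, 14, 14, 19] → sum 51
[4, 14, 14, 19, 9] → sum 60
[14, 14, 19, 9, 17] → sum 73
[14, 19, 9, 17, 20] → sum 79
[19, 9, 17, 20, 3] → sum 68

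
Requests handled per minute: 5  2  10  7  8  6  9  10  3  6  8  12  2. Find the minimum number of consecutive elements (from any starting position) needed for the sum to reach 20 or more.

2

add 5: running sum 5 < 20
add 2: running sum 7 < 20
add 10: running sum 17 < 20
add 7: shortest ending here [5, 2, 10, 7] sum 24, len 4
add 8: shortest ending here [10, 7, 8] sum 25, len 3
add 6: shortest ending here [7, 8, 6] sum 21, len 3
add 9: shortest ending here [8, 6, 9] sum 23, len 3
add 10: shortest ending here [6, 9, 10] sum 25, len 3
add 3: shortest ending here [9, 10, 3] sum 22, len 3
add 6: shortest ending here [9, 10, 3, 6] sum 28, len 4
add 8: shortest ending here [10, 3, 6, 8] sum 27, len 4
add 12: shortest ending here [8, 12] sum 20, len 2
add 2: shortest ending here [8, 12, 2] sum 22, len 3
Shortest qualifying length: 2.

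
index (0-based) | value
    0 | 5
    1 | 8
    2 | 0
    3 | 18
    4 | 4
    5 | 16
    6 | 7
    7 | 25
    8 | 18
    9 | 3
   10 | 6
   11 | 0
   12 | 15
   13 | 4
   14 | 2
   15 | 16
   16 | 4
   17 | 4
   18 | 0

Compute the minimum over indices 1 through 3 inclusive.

0

Elements at indices 1..3: 8, 0, 18
min(8, 0, 18) = 0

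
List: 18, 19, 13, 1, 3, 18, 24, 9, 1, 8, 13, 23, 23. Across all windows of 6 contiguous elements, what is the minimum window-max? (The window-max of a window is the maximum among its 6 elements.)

19

(18, 19, 13, 1, 3, 18) → max 19
(19, 13, 1, 3, 18, 24) → max 24
(13, 1, 3, 18, 24, 9) → max 24
(1, 3, 18, 24, 9, 1) → max 24
(3, 18, 24, 9, 1, 8) → max 24
(18, 24, 9, 1, 8, 13) → max 24
(24, 9, 1, 8, 13, 23) → max 24
(9, 1, 8, 13, 23, 23) → max 23
Minimum of these is 19.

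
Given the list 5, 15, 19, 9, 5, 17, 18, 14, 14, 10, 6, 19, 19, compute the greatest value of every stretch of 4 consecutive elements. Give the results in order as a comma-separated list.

19, 19, 19, 18, 18, 18, 18, 14, 19, 19

5 15 19 9 → max 19
15 19 9 5 → max 19
19 9 5 17 → max 19
9 5 17 18 → max 18
5 17 18 14 → max 18
17 18 14 14 → max 18
18 14 14 10 → max 18
14 14 10 6 → max 14
14 10 6 19 → max 19
10 6 19 19 → max 19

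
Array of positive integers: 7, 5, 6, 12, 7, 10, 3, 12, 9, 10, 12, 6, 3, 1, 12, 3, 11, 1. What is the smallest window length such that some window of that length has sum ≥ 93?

Extend right; whenever the sum reaches 93, record the length and shrink from the left:
add 7: running sum 7 < 93
add 5: running sum 12 < 93
add 6: running sum 18 < 93
add 12: running sum 30 < 93
add 7: running sum 37 < 93
add 10: running sum 47 < 93
add 3: running sum 50 < 93
add 12: running sum 62 < 93
add 9: running sum 71 < 93
add 10: running sum 81 < 93
add 12: shortest ending here [7, 5, 6, 12, 7, 10, 3, 12, 9, 10, 12] sum 93, len 11
add 6: shortest ending here [7, 5, 6, 12, 7, 10, 3, 12, 9, 10, 12, 6] sum 99, len 12
add 3: shortest ending here [5, 6, 12, 7, 10, 3, 12, 9, 10, 12, 6, 3] sum 95, len 12
add 1: shortest ending here [5, 6, 12, 7, 10, 3, 12, 9, 10, 12, 6, 3, 1] sum 96, len 13
add 12: shortest ending here [12, 7, 10, 3, 12, 9, 10, 12, 6, 3, 1, 12] sum 97, len 12
add 3: shortest ending here [12, 7, 10, 3, 12, 9, 10, 12, 6, 3, 1, 12, 3] sum 100, len 13
add 11: shortest ending here [7, 10, 3, 12, 9, 10, 12, 6, 3, 1, 12, 3, 11] sum 99, len 13
add 1: shortest ending here [10, 3, 12, 9, 10, 12, 6, 3, 1, 12, 3, 11, 1] sum 93, len 13
Shortest qualifying length: 11.

11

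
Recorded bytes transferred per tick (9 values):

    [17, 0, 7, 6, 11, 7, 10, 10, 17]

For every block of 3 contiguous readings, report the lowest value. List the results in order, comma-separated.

0, 0, 6, 6, 7, 7, 10

Sliding a size-3 window across the 9 values:
(17, 0, 7) → min 0
(0, 7, 6) → min 0
(7, 6, 11) → min 6
(6, 11, 7) → min 6
(11, 7, 10) → min 7
(7, 10, 10) → min 7
(10, 10, 17) → min 10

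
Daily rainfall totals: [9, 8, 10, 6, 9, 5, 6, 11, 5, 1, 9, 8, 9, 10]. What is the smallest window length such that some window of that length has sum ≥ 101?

Extend right; whenever the sum reaches 101, record the length and shrink from the left:
add 9: running sum 9 < 101
add 8: running sum 17 < 101
add 10: running sum 27 < 101
add 6: running sum 33 < 101
add 9: running sum 42 < 101
add 5: running sum 47 < 101
add 6: running sum 53 < 101
add 11: running sum 64 < 101
add 5: running sum 69 < 101
add 1: running sum 70 < 101
add 9: running sum 79 < 101
add 8: running sum 87 < 101
add 9: running sum 96 < 101
add 10: shortest ending here [9, 8, 10, 6, 9, 5, 6, 11, 5, 1, 9, 8, 9, 10] sum 106, len 14
Shortest qualifying length: 14.

14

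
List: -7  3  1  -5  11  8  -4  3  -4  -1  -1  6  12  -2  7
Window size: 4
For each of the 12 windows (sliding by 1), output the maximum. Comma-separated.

[-7, 3, 1, -5] → max 3
[3, 1, -5, 11] → max 11
[1, -5, 11, 8] → max 11
[-5, 11, 8, -4] → max 11
[11, 8, -4, 3] → max 11
[8, -4, 3, -4] → max 8
[-4, 3, -4, -1] → max 3
[3, -4, -1, -1] → max 3
[-4, -1, -1, 6] → max 6
[-1, -1, 6, 12] → max 12
[-1, 6, 12, -2] → max 12
[6, 12, -2, 7] → max 12

3, 11, 11, 11, 11, 8, 3, 3, 6, 12, 12, 12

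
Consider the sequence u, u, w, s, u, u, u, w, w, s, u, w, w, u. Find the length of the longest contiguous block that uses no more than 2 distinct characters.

5

[u] 1 distinct, len 1
[u, u] 1 distinct, len 2
[u, u, w] 2 distinct, len 3
[w, s] 2 distinct, len 2
[s, u] 2 distinct, len 2
[s, u, u] 2 distinct, len 3
[s, u, u, u] 2 distinct, len 4
[u, u, u, w] 2 distinct, len 4
[u, u, u, w, w] 2 distinct, len 5
[w, w, s] 2 distinct, len 3
[s, u] 2 distinct, len 2
[u, w] 2 distinct, len 2
[u, w, w] 2 distinct, len 3
[u, w, w, u] 2 distinct, len 4
Longest length with ≤2 distinct: 5.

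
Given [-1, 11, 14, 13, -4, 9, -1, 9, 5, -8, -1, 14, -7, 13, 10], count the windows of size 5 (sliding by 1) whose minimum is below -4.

-1 11 14 13 -4 → min -4
11 14 13 -4 9 → min -4
14 13 -4 9 -1 → min -4
13 -4 9 -1 9 → min -4
-4 9 -1 9 5 → min -4
9 -1 9 5 -8 → min -8  < -4 ✓
-1 9 5 -8 -1 → min -8  < -4 ✓
9 5 -8 -1 14 → min -8  < -4 ✓
5 -8 -1 14 -7 → min -8  < -4 ✓
-8 -1 14 -7 13 → min -8  < -4 ✓
-1 14 -7 13 10 → min -7  < -4 ✓
6 windows satisfy the condition.

6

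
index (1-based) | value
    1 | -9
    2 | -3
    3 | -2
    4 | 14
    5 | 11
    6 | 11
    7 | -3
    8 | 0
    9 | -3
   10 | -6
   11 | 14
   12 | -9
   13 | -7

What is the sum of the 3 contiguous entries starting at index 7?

Elements at indices 7..9: -3, 0, -3
sum(-3, 0, -3) = -6

-6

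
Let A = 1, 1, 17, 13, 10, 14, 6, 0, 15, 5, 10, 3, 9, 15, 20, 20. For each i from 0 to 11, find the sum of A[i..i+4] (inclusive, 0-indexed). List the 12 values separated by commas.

[1, 1, 17, 13, 10] → sum 42
[1, 17, 13, 10, 14] → sum 55
[17, 13, 10, 14, 6] → sum 60
[13, 10, 14, 6, 0] → sum 43
[10, 14, 6, 0, 15] → sum 45
[14, 6, 0, 15, 5] → sum 40
[6, 0, 15, 5, 10] → sum 36
[0, 15, 5, 10, 3] → sum 33
[15, 5, 10, 3, 9] → sum 42
[5, 10, 3, 9, 15] → sum 42
[10, 3, 9, 15, 20] → sum 57
[3, 9, 15, 20, 20] → sum 67

42, 55, 60, 43, 45, 40, 36, 33, 42, 42, 57, 67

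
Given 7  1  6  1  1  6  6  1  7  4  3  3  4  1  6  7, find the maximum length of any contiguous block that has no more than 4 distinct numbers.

add 7: window [7] (1 distinct), len 1
add 1: window [7, 1] (2 distinct), len 2
add 6: window [7, 1, 6] (3 distinct), len 3
add 1: window [7, 1, 6, 1] (3 distinct), len 4
add 1: window [7, 1, 6, 1, 1] (3 distinct), len 5
add 6: window [7, 1, 6, 1, 1, 6] (3 distinct), len 6
add 6: window [7, 1, 6, 1, 1, 6, 6] (3 distinct), len 7
add 1: window [7, 1, 6, 1, 1, 6, 6, 1] (3 distinct), len 8
add 7: window [7, 1, 6, 1, 1, 6, 6, 1, 7] (3 distinct), len 9
add 4: window [7, 1, 6, 1, 1, 6, 6, 1, 7, 4] (4 distinct), len 10
add 3: window [1, 7, 4, 3] (4 distinct), len 4
add 3: window [1, 7, 4, 3, 3] (4 distinct), len 5
add 4: window [1, 7, 4, 3, 3, 4] (4 distinct), len 6
add 1: window [1, 7, 4, 3, 3, 4, 1] (4 distinct), len 7
add 6: window [4, 3, 3, 4, 1, 6] (4 distinct), len 6
add 7: window [4, 1, 6, 7] (4 distinct), len 4
Longest length with ≤4 distinct: 10.

10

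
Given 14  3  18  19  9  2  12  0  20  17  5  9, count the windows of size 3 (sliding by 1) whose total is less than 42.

8

(14, 3, 18) → sum 35  < 42 ✓
(3, 18, 19) → sum 40  < 42 ✓
(18, 19, 9) → sum 46
(19, 9, 2) → sum 30  < 42 ✓
(9, 2, 12) → sum 23  < 42 ✓
(2, 12, 0) → sum 14  < 42 ✓
(12, 0, 20) → sum 32  < 42 ✓
(0, 20, 17) → sum 37  < 42 ✓
(20, 17, 5) → sum 42
(17, 5, 9) → sum 31  < 42 ✓
8 windows satisfy the condition.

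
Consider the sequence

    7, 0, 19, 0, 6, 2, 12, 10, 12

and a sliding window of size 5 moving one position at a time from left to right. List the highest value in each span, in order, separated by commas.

19, 19, 19, 12, 12

Sliding a size-5 window across the 9 values:
(7, 0, 19, 0, 6) → max 19
(0, 19, 0, 6, 2) → max 19
(19, 0, 6, 2, 12) → max 19
(0, 6, 2, 12, 10) → max 12
(6, 2, 12, 10, 12) → max 12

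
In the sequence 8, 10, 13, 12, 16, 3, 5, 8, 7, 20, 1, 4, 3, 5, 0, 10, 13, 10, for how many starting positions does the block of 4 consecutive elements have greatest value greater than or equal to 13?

11

(8, 10, 13, 12) → max 13  ≥ 13 ✓
(10, 13, 12, 16) → max 16  ≥ 13 ✓
(13, 12, 16, 3) → max 16  ≥ 13 ✓
(12, 16, 3, 5) → max 16  ≥ 13 ✓
(16, 3, 5, 8) → max 16  ≥ 13 ✓
(3, 5, 8, 7) → max 8
(5, 8, 7, 20) → max 20  ≥ 13 ✓
(8, 7, 20, 1) → max 20  ≥ 13 ✓
(7, 20, 1, 4) → max 20  ≥ 13 ✓
(20, 1, 4, 3) → max 20  ≥ 13 ✓
(1, 4, 3, 5) → max 5
(4, 3, 5, 0) → max 5
(3, 5, 0, 10) → max 10
(5, 0, 10, 13) → max 13  ≥ 13 ✓
(0, 10, 13, 10) → max 13  ≥ 13 ✓
11 windows satisfy the condition.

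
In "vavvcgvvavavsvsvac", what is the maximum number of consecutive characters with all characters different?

4

add v: [v] len 1
add a: [v, a] len 2
add v (repeat v, move left end past it): [a, v] len 2
add v (repeat v, move left end past it): [v] len 1
add c: [v, c] len 2
add g: [v, c, g] len 3
add v (repeat v, move left end past it): [c, g, v] len 3
add v (repeat v, move left end past it): [v] len 1
add a: [v, a] len 2
add v (repeat v, move left end past it): [a, v] len 2
add a (repeat a, move left end past it): [v, a] len 2
add v (repeat v, move left end past it): [a, v] len 2
add s: [a, v, s] len 3
add v (repeat v, move left end past it): [s, v] len 2
add s (repeat s, move left end past it): [v, s] len 2
add v (repeat v, move left end past it): [s, v] len 2
add a: [s, v, a] len 3
add c: [s, v, a, c] len 4
Longest all-distinct length: 4.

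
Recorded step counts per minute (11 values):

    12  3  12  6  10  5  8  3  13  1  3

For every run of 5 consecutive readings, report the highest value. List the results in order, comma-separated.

(12, 3, 12, 6, 10) → max 12
(3, 12, 6, 10, 5) → max 12
(12, 6, 10, 5, 8) → max 12
(6, 10, 5, 8, 3) → max 10
(10, 5, 8, 3, 13) → max 13
(5, 8, 3, 13, 1) → max 13
(8, 3, 13, 1, 3) → max 13

12, 12, 12, 10, 13, 13, 13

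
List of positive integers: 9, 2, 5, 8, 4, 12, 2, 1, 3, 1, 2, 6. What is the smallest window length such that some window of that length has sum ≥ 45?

9

Extend right; whenever the sum reaches 45, record the length and shrink from the left:
add 9: running sum 9 < 45
add 2: running sum 11 < 45
add 5: running sum 16 < 45
add 8: running sum 24 < 45
add 4: running sum 28 < 45
add 12: running sum 40 < 45
add 2: running sum 42 < 45
add 1: running sum 43 < 45
end 8: [9, 2, 5, 8, 4, 12, 2, 1, 3] sum 46, len 9
end 9: [9, 2, 5, 8, 4, 12, 2, 1, 3, 1] sum 47, len 10
end 10: [9, 2, 5, 8, 4, 12, 2, 1, 3, 1, 2] sum 49, len 11
end 11: [2, 5, 8, 4, 12, 2, 1, 3, 1, 2, 6] sum 46, len 11
Shortest qualifying length: 9.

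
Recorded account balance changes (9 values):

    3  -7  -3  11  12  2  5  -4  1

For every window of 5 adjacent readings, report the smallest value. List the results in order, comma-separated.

-7, -7, -3, -4, -4

(3, -7, -3, 11, 12) → min -7
(-7, -3, 11, 12, 2) → min -7
(-3, 11, 12, 2, 5) → min -3
(11, 12, 2, 5, -4) → min -4
(12, 2, 5, -4, 1) → min -4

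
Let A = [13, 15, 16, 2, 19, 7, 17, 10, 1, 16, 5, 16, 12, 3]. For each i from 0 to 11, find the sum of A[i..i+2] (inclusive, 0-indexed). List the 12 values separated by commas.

Sliding a size-3 window across the 14 values:
[13, 15, 16] → sum 44
[15, 16, 2] → sum 33
[16, 2, 19] → sum 37
[2, 19, 7] → sum 28
[19, 7, 17] → sum 43
[7, 17, 10] → sum 34
[17, 10, 1] → sum 28
[10, 1, 16] → sum 27
[1, 16, 5] → sum 22
[16, 5, 16] → sum 37
[5, 16, 12] → sum 33
[16, 12, 3] → sum 31

44, 33, 37, 28, 43, 34, 28, 27, 22, 37, 33, 31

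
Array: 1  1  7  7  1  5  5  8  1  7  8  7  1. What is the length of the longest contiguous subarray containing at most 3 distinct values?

Extend right; when distinct count exceeds 3, shrink from the left:
[1] 1 distinct, len 1
[1, 1] 1 distinct, len 2
[1, 1, 7] 2 distinct, len 3
[1, 1, 7, 7] 2 distinct, len 4
[1, 1, 7, 7, 1] 2 distinct, len 5
[1, 1, 7, 7, 1, 5] 3 distinct, len 6
[1, 1, 7, 7, 1, 5, 5] 3 distinct, len 7
[1, 5, 5, 8] 3 distinct, len 4
[1, 5, 5, 8, 1] 3 distinct, len 5
[8, 1, 7] 3 distinct, len 3
[8, 1, 7, 8] 3 distinct, len 4
[8, 1, 7, 8, 7] 3 distinct, len 5
[8, 1, 7, 8, 7, 1] 3 distinct, len 6
Longest length with ≤3 distinct: 7.

7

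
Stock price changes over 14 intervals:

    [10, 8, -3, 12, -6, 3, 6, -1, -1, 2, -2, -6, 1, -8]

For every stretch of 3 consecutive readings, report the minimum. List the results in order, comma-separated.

Sliding a size-3 window across the 14 values:
[10, 8, -3] → min -3
[8, -3, 12] → min -3
[-3, 12, -6] → min -6
[12, -6, 3] → min -6
[-6, 3, 6] → min -6
[3, 6, -1] → min -1
[6, -1, -1] → min -1
[-1, -1, 2] → min -1
[-1, 2, -2] → min -2
[2, -2, -6] → min -6
[-2, -6, 1] → min -6
[-6, 1, -8] → min -8

-3, -3, -6, -6, -6, -1, -1, -1, -2, -6, -6, -8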